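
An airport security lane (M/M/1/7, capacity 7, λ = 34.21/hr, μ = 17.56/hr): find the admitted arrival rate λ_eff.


ρ = 1.9482; P_K = (1−ρ)ρ^7/(1−ρ^8) = 0.489057
λ_eff = λ(1 − P_K) = 34.21·(1 − 0.489057) = 34.21·0.510943 = 17.4794 /hr

Final: 17.4794 /hr


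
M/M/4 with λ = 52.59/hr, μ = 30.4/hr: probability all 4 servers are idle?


a = λ/μ = 52.59/30.4 = 1.7299; ρ = a/c = 0.4325
Σ_{k=0}^{3} a^k/k! (terms k=0..3) = 1.00000 + 1.72993 + 1.49634 + 0.86285 = 5.08912
Tail: a^4/(4!(1−ρ)) = 8.95609/(24·0.5675) = 0.65755
P₀ = 1/(5.08912 + 0.65755) = 1/5.74667 = 0.174014

Final: 0.174014


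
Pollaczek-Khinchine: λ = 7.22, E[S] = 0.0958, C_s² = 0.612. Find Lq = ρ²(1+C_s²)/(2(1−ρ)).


ρ = λ·E[S] = 7.22·0.0958 = 0.6917
Lq = ρ²(1+C_s²)/(2(1−ρ)) = 0.4784·(1+0.612)/(2·0.3083)
= 0.4784·1.6120/0.6166 = 1.25064

Final: 1.25064


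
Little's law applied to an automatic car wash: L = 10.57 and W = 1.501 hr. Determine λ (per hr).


λ = L/W = 10.57/1.501 = 7.0420 /hr

Final: 7.0420 /hr


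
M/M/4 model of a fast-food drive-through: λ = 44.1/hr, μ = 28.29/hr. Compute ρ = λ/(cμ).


ρ = λ/(cμ) = 44.1/(4·28.29) = 44.1/113.16 = 0.3897

Final: 0.3897


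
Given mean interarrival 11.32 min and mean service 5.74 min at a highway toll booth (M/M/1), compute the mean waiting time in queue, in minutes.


λ = 60/11.32 = 5.3004 /hr
μ = 60/5.74 = 10.4530 /hr
ρ = λ/μ = 5.3004/10.4530 = 0.5071
Wq = ρ/(μ−λ) = 0.5071/(10.4530−5.3004) = 0.09841 hr
In minutes: 0.09841·60 = 5.905 min

Final: 5.905 min


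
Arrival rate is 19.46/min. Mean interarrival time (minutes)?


Mean interarrival time = 1/λ = 1/19.46 minute = 0.05139 minute
In minutes: 0.05139 × 1 = 0.05139 min

Final: 0.05139 min


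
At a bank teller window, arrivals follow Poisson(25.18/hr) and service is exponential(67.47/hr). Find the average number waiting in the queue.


ρ = 25.18/67.47 = 0.3732
Lq = ρ²/(1−ρ) = 0.1393/0.6268 = 0.2222

Final: 0.2222


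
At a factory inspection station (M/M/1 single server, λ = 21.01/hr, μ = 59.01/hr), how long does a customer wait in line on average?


ρ = 21.01/59.01 = 0.3560
Wq = ρ/(μ−λ) = 0.3560/(59.01 − 21.01) = 0.3560/38.00 = 0.009370 hr

Final: 0.009370 hr


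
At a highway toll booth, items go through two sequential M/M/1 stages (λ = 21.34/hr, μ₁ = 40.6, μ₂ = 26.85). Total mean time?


Each node sees arrival rate λ = 21.34/hr (tandem ⇒ throughput preserved).
W₁ = 1/(μ₁−λ) = 1/(40.6−21.34) = 0.05192 hr
W₂ = 1/(μ₂−λ) = 1/(26.85−21.34) = 0.18149 hr
W_total = W₁ + W₂ = 0.05192 + 0.18149 = 0.23341 hr

Final: 0.23341 hr


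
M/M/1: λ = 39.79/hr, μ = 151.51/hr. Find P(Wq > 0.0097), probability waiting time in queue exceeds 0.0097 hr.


ρ = 39.79/151.51 = 0.2626
P(Wq > t) = ρ·e^{−(μ−λ)t} = 0.2626·e^{−1.0837}
= 0.2626·0.338347 = 0.088858

Final: 0.088858


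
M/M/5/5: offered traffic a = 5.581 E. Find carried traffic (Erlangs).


B(5,5.581) = 0.330141 (Erlang-B)
Carried load = a(1 − B) = 5.581·(1 − 0.330141) = 5.581·0.669859 = 3.7385 E

Final: 3.7385 Erlangs


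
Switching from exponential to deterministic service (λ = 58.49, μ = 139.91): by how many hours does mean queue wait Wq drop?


ρ = 58.49/139.91 = 0.4181
Wq(M/M/1) = ρ/(μ−λ) = 0.4181/81.42 = 0.005135 hr
Wq(M/D/1) = ρ/(2(μ−λ)) = 0.002567 hr
Savings = 0.005135 − 0.002567 = 0.002567 hr

Final: 0.002567 hr


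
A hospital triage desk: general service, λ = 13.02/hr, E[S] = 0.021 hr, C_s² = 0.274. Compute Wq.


ρ = λ·E[S] = 13.02·0.021 = 0.2734
E[S²] = E[S]²(1+C_s²) = 0.021²·(1+0.274) = 0.0005618
Wq = λ·E[S²]/(2(1−ρ)) = 13.02·0.0005618/(2·0.7266) = 0.005034 hr

Final: 0.005034 hr


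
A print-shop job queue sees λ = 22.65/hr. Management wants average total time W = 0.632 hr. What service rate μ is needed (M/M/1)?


W = 1/(μ−λ) ⇒ μ − λ = 1/W = 1/0.632 = 1.5823
μ = λ + 1/W = 22.65 + 1.5823 = 24.2323 per hr

Final: 24.2323 /hr


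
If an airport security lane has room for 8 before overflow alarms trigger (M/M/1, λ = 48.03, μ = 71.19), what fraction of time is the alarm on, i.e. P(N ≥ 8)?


ρ = 48.03/71.19 = 0.6747
P(N ≥ n) = ρ^n = 0.6747^8 = 0.042929

Final: 0.042929


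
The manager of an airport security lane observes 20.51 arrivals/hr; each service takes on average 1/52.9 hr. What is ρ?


ρ = λ/μ = 20.51/52.9 = 0.3877

Final: 0.3877


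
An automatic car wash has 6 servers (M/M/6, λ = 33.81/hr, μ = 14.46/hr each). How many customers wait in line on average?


a = λ/μ = 2.3382; ρ = a/6 = 0.3897
P₀ = 0.096137
Lq = P₀·a^c·ρ / (c!·(1−ρ)²) = 0.096137·163.40347·0.3897/(720·0.37247)
= 0.02283

Final: 0.02283


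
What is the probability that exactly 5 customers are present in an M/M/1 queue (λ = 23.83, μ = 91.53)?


ρ = 23.83/91.53 = 0.2604
P_n = (1−ρ)·ρ^n = (1 − 0.2604)·0.2604^5 = 0.7396·0.001196 = 0.0008848

Final: 0.0008848


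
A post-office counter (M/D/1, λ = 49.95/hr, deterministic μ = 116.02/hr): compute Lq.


ρ = 49.95/116.02 = 0.4305
M/D/1: Lq = ρ²/(2(1−ρ)) = 0.1854/(2·0.5695) = 0.16274

Final: 0.16274


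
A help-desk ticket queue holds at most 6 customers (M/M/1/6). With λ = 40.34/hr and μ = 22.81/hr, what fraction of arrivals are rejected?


ρ = λ/μ = 40.34/22.81 = 1.7685
P_K = (1−ρ)ρ^K/(1−ρ^(K+1)) = (-0.7685·30.595930)/(1 − 54.109592)
= -23.513663/-53.109592 = 0.442739

Final: 0.442739


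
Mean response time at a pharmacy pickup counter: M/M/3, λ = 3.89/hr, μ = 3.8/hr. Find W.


a = 1.0237; ρ = 0.3412; P₀ = 0.354729
Lq = P₀·a^c·ρ/(c!(1−ρ)²) = 0.04987
Wq = Lq/λ = 0.04987/3.89 = 0.01282 hr
W = Wq + 1/μ = 0.01282 + 0.26316 = 0.27598 hr

Final: 0.27598 hr


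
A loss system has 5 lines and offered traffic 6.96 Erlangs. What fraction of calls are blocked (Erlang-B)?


B(c,a) = (a^c/c!) / Σ_{k=0}^{c} a^k/k!
a^5/5! = 136.102139
Σ terms (k=0..5): 1.00000 + 6.96000 + 24.22080 + 56.19226 + 97.77453 + 136.10214 = 322.249721
B = 136.102139/322.249721 = 0.422350

Final: 0.422350


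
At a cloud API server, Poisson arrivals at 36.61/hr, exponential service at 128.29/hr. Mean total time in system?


W = 1/(μ−λ) = 1/(128.29 − 36.61) = 1/91.68 = 0.01091 hr

Final: 0.01091 hr


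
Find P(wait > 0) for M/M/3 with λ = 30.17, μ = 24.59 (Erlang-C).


a = λ/μ = 1.2269; ρ = a/3 = 0.4090
P₀ = 0.285680 (from M/M/c formula)
C(c,a) = [a^c/(c!(1−ρ))]·P₀ = [1.84693/(6·0.5910)]·0.285680
= 0.52083·0.285680 = 0.148790

Final: 0.148790


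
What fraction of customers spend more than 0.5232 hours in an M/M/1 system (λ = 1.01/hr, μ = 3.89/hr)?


W ~ Exponential(μ−λ) for M/M/1.
μ − λ = 3.89 − 1.01 = 2.8800
P(W > t) = e^{−(μ−λ)t} = e^{−1.5068} = 0.221614

Final: 0.221614


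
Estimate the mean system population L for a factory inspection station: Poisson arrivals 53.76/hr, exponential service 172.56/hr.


ρ = λ/μ = 53.76/172.56 = 0.3115
L = ρ/(1−ρ) = 0.3115/(1 − 0.3115) = 0.3115/0.6885 = 0.4525

Final: 0.4525


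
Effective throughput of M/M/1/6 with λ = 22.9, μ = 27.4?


ρ = 0.8358; P_K = (1−ρ)ρ^6/(1−ρ^7) = 0.078265
λ_eff = λ(1 − P_K) = 22.9·(1 − 0.078265) = 22.9·0.921735 = 21.1077 /hr

Final: 21.1077 /hr


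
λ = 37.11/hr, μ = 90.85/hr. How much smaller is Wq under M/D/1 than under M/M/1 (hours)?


ρ = 37.11/90.85 = 0.4085
Wq(M/M/1) = ρ/(μ−λ) = 0.4085/53.74 = 0.007601 hr
Wq(M/D/1) = ρ/(2(μ−λ)) = 0.003800 hr
Savings = 0.007601 − 0.003800 = 0.003800 hr

Final: 0.003800 hr


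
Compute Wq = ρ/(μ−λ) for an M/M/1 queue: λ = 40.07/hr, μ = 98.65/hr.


ρ = 40.07/98.65 = 0.4062
Wq = ρ/(μ−λ) = 0.4062/(98.65 − 40.07) = 0.4062/58.58 = 0.006934 hr

Final: 0.006934 hr


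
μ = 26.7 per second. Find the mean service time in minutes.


Mean service time = 1/μ = 1/26.7 second = 0.03745 second
In minutes: 0.03745 × 0.0166667 = 0.0006242 min

Final: 0.0006242 min


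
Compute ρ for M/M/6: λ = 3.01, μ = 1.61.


ρ = λ/(cμ) = 3.01/(6·1.61) = 3.01/9.66 = 0.3116

Final: 0.3116


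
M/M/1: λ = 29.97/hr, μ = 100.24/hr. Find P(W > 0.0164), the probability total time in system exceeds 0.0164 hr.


W ~ Exponential(μ−λ) for M/M/1.
μ − λ = 100.24 − 29.97 = 70.2700
P(W > t) = e^{−(μ−λ)t} = e^{−1.1524} = 0.315869

Final: 0.315869


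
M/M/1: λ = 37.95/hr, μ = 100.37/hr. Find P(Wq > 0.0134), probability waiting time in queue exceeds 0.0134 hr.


ρ = 37.95/100.37 = 0.3781
P(Wq > t) = ρ·e^{−(μ−λ)t} = 0.3781·e^{−0.8364}
= 0.3781·0.433255 = 0.163814

Final: 0.163814


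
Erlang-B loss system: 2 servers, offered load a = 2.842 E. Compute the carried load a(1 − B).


B(2,2.842) = 0.512466 (Erlang-B)
Carried load = a(1 − B) = 2.842·(1 − 0.512466) = 2.842·0.487534 = 1.3856 E

Final: 1.3856 Erlangs


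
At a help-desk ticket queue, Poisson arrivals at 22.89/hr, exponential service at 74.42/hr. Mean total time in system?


W = 1/(μ−λ) = 1/(74.42 − 22.89) = 1/51.53 = 0.01941 hr

Final: 0.01941 hr


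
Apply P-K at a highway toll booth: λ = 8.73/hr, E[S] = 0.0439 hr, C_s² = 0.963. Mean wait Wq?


ρ = λ·E[S] = 8.73·0.0439 = 0.3832
E[S²] = E[S]²(1+C_s²) = 0.0439²·(1+0.963) = 0.003783
Wq = λ·E[S²]/(2(1−ρ)) = 8.73·0.003783/(2·0.6168) = 0.02677 hr

Final: 0.02677 hr


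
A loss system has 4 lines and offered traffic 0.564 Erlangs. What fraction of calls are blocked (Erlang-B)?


B(c,a) = (a^c/c!) / Σ_{k=0}^{c} a^k/k!
a^4/4! = 0.004216
Σ terms (k=0..4): 1.00000 + 0.56400 + 0.15905 + 0.02990 + 0.004216 = 1.757165
B = 0.004216/1.757165 = 0.002399

Final: 0.002399


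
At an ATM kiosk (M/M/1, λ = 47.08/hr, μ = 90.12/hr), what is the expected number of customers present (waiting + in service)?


ρ = λ/μ = 47.08/90.12 = 0.5224
L = ρ/(1−ρ) = 0.5224/(1 − 0.5224) = 0.5224/0.4776 = 1.0939

Final: 1.0939


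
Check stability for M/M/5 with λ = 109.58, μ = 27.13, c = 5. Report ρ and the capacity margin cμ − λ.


Total capacity cμ = 5·27.13 = 135.65/hr
ρ = λ/(cμ) = 109.58/135.65 = 0.8078
Stable ⇔ ρ < 1: YES
Spare capacity = cμ − λ = 135.65 − 109.58 = 26.07/hr

Final: ρ = 0.8078; stable; margin = 26.07/hr


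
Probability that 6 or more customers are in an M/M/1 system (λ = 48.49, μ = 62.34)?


ρ = 48.49/62.34 = 0.7778
P(N ≥ n) = ρ^n = 0.7778^6 = 0.221469

Final: 0.221469


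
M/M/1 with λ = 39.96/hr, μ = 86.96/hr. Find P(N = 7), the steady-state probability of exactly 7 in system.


ρ = 39.96/86.96 = 0.4595
P_n = (1−ρ)·ρ^n = (1 − 0.4595)·0.4595^7 = 0.5405·0.004327 = 0.002338

Final: 0.002338


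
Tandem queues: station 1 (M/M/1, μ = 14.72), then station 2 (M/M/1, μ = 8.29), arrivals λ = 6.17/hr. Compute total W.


Each node sees arrival rate λ = 6.17/hr (tandem ⇒ throughput preserved).
W₁ = 1/(μ₁−λ) = 1/(14.72−6.17) = 0.11696 hr
W₂ = 1/(μ₂−λ) = 1/(8.29−6.17) = 0.47170 hr
W_total = W₁ + W₂ = 0.11696 + 0.47170 = 0.58866 hr

Final: 0.58866 hr


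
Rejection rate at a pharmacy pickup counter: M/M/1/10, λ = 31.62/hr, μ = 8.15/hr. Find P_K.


ρ = λ/μ = 31.62/8.15 = 3.8798
P_K = (1−ρ)ρ^K/(1−ρ^(K+1)) = (-2.8798·772756.325210)/(1 − 2998104.908359)
= -2225348.583150/-2998103.908359 = 0.742252

Final: 0.742252


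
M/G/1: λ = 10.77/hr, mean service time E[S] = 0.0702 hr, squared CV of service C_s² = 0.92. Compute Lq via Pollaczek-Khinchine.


ρ = λ·E[S] = 10.77·0.0702 = 0.7561
Lq = ρ²(1+C_s²)/(2(1−ρ)) = 0.5716·(1+0.92)/(2·0.2439)
= 0.5716·1.9200/0.4879 = 2.24949

Final: 2.24949


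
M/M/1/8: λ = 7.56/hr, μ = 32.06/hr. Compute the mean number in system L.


ρ = 7.56/32.06 = 0.2358
L = ρ[1 − (K+1)ρ^K + Kρ^(K+1)] / [(1−ρ)(1−ρ^(K+1))]
Numerator: 0.2358·(1 − 9·0.000009560 + 8·0.000002254) = 0.235792
Denominator: (0.7642)·(0.999998) = 0.764190
L = 0.235792/0.764190 = 0.3086

Final: 0.3086


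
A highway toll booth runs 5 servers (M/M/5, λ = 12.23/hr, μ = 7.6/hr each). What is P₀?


a = λ/μ = 12.23/7.6 = 1.6092; ρ = a/c = 0.3218
Σ_{k=0}^{4} a^k/k! (terms k=0..4) = 1.00000 + 1.60921 + 1.29478 + 0.69452 + 0.27941 = 4.87792
Tail: a^5/(5!(1−ρ)) = 10.79107/(120·0.6782) = 0.13260
P₀ = 1/(4.87792 + 0.13260) = 1/5.01053 = 0.199580

Final: 0.199580


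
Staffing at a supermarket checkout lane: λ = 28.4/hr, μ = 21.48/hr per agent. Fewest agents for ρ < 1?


Stability requires cμ > λ ⇔ c > λ/μ.
λ/μ = 28.4/21.48 = 1.3222
Minimum integer c = ⌊1.3222⌋ + 1 = 2
Check: 2·21.48 = 42.96 > 28.4, while 1·21.48 = 21.48 ≤ 28.4

Final: 2 servers


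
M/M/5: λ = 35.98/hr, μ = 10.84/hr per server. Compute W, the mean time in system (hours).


a = 3.3192; ρ = 0.6638; P₀ = 0.032293
Lq = P₀·a^c·ρ/(c!(1−ρ)²) = 0.63687
Wq = Lq/λ = 0.63687/35.98 = 0.01770 hr
W = Wq + 1/μ = 0.01770 + 0.09225 = 0.10995 hr

Final: 0.10995 hr


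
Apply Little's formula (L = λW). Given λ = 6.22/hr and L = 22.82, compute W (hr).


W = L/λ = 22.82/6.22 = 3.6688 hr

Final: 3.6688 hr


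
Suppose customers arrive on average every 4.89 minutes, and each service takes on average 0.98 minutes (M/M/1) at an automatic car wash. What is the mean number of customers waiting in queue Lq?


λ = 60/4.89 = 12.2699 /hr
μ = 60/0.98 = 61.2245 /hr
ρ = λ/μ = 12.2699/61.2245 = 0.2004
Lq = ρ²/(1−ρ) = 0.04016/0.7996 = 0.05023

Final: 0.05023


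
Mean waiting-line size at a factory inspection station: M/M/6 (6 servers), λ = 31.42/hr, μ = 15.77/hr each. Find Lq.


a = λ/μ = 1.9924; ρ = a/6 = 0.3321
P₀ = 0.136172
Lq = P₀·a^c·ρ / (c!·(1−ρ)²) = 0.136172·62.55282·0.3321/(720·0.44614)
= 0.008806

Final: 0.008806


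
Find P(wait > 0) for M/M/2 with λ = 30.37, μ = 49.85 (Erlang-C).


a = λ/μ = 0.6092; ρ = a/2 = 0.3046
P₀ = 0.533021 (from M/M/c formula)
C(c,a) = [a^c/(c!(1−ρ))]·P₀ = [0.37116/(2·0.6954)]·0.533021
= 0.26687·0.533021 = 0.142248

Final: 0.142248


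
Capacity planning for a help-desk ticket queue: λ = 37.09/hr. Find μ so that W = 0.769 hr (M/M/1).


W = 1/(μ−λ) ⇒ μ − λ = 1/W = 1/0.769 = 1.3004
μ = λ + 1/W = 37.09 + 1.3004 = 38.3904 per hr

Final: 38.3904 /hr


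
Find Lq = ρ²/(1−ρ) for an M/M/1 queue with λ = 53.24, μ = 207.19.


ρ = 53.24/207.19 = 0.2570
Lq = ρ²/(1−ρ) = 0.06603/0.7430 = 0.08886

Final: 0.08886


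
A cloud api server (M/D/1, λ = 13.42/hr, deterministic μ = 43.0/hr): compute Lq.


ρ = 13.42/43.0 = 0.3121
M/D/1: Lq = ρ²/(2(1−ρ)) = 0.09740/(2·0.6879) = 0.07080

Final: 0.07080


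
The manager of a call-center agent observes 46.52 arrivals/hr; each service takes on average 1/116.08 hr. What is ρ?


ρ = λ/μ = 46.52/116.08 = 0.4008

Final: 0.4008


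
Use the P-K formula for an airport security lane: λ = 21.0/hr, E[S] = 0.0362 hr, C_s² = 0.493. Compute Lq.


ρ = λ·E[S] = 21.0·0.0362 = 0.7602
Lq = ρ²(1+C_s²)/(2(1−ρ)) = 0.5779·(1+0.493)/(2·0.2398)
= 0.5779·1.4930/0.4796 = 1.79902

Final: 1.79902


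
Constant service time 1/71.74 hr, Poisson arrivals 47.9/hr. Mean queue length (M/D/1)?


ρ = 47.9/71.74 = 0.6677
M/D/1: Lq = ρ²/(2(1−ρ)) = 0.4458/(2·0.3323) = 0.67077

Final: 0.67077


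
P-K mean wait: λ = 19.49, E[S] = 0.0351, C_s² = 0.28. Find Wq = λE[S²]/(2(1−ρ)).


ρ = λ·E[S] = 19.49·0.0351 = 0.6841
E[S²] = E[S]²(1+C_s²) = 0.0351²·(1+0.28) = 0.001577
Wq = λ·E[S²]/(2(1−ρ)) = 19.49·0.001577/(2·0.3159) = 0.04865 hr

Final: 0.04865 hr


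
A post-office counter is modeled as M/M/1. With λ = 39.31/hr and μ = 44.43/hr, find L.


ρ = λ/μ = 39.31/44.43 = 0.8848
L = ρ/(1−ρ) = 0.8848/(1 − 0.8848) = 0.8848/0.1152 = 7.6777

Final: 7.6777


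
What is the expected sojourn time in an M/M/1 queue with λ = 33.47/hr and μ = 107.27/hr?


W = 1/(μ−λ) = 1/(107.27 − 33.47) = 1/73.80 = 0.01355 hr

Final: 0.01355 hr


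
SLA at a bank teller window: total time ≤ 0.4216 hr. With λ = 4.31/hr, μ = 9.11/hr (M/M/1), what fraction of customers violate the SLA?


W ~ Exponential(μ−λ) for M/M/1.
μ − λ = 9.11 − 4.31 = 4.8000
P(W > t) = e^{−(μ−λ)t} = e^{−2.0237} = 0.132168

Final: 0.132168


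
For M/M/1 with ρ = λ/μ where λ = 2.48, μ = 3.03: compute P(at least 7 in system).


ρ = 2.48/3.03 = 0.8185
P(N ≥ n) = ρ^n = 0.8185^7 = 0.246073

Final: 0.246073


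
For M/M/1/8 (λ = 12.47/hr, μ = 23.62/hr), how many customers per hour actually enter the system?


ρ = 0.5279; P_K = (1−ρ)ρ^8/(1−ρ^9) = 0.002858
λ_eff = λ(1 − P_K) = 12.47·(1 − 0.002858) = 12.47·0.997142 = 12.4344 /hr

Final: 12.4344 /hr


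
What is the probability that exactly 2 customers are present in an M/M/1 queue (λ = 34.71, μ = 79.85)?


ρ = 34.71/79.85 = 0.4347
P_n = (1−ρ)·ρ^n = (1 − 0.4347)·0.4347^2 = 0.5653·0.188955 = 0.106818

Final: 0.106818


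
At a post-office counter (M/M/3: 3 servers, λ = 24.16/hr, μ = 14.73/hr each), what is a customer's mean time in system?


a = 1.6402; ρ = 0.5467; P₀ = 0.178324
Lq = P₀·a^c·ρ/(c!(1−ρ)²) = 0.34898
Wq = Lq/λ = 0.34898/24.16 = 0.01444 hr
W = Wq + 1/μ = 0.01444 + 0.06789 = 0.08233 hr

Final: 0.08233 hr


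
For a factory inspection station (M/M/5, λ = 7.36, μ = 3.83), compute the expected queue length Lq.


a = λ/μ = 1.9217; ρ = a/5 = 0.3843
P₀ = 0.145482
Lq = P₀·a^c·ρ / (c!·(1−ρ)²) = 0.145482·26.20567·0.3843/(120·0.37904)
= 0.03221

Final: 0.03221


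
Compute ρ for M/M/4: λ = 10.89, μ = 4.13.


ρ = λ/(cμ) = 10.89/(4·4.13) = 10.89/16.52 = 0.6592

Final: 0.6592


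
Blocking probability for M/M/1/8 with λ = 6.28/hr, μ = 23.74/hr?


ρ = λ/μ = 6.28/23.74 = 0.2645
P_K = (1−ρ)ρ^K/(1−ρ^(K+1)) = (0.7355·0.00002398)/(1 − 0.000006343)
= 0.00001764/0.999994 = 0.00001764

Final: 0.00001764


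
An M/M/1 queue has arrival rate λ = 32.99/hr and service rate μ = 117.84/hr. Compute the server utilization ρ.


ρ = λ/μ = 32.99/117.84 = 0.2800

Final: 0.2800


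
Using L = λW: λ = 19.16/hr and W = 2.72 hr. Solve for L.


L = λW = 19.16·2.72 = 52.1152

Final: 52.1152


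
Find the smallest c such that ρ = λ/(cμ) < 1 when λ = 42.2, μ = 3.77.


Stability requires cμ > λ ⇔ c > λ/μ.
λ/μ = 42.2/3.77 = 11.1936
Minimum integer c = ⌊11.1936⌋ + 1 = 12
Check: 12·3.77 = 45.24 > 42.2, while 11·3.77 = 41.47 ≤ 42.2

Final: 12 servers


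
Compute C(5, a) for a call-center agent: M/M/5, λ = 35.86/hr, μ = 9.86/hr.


a = λ/μ = 3.6369; ρ = a/5 = 0.7274
P₀ = 0.021735 (from M/M/c formula)
C(c,a) = [a^c/(c!(1−ρ))]·P₀ = [636.30722/(120·0.2726)]·0.021735
= 19.45061·0.021735 = 0.422759

Final: 0.422759


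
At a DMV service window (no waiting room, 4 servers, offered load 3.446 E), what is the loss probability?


B(c,a) = (a^c/c!) / Σ_{k=0}^{c} a^k/k!
a^4/4! = 5.875568
Σ terms (k=0..4): 1.00000 + 3.44600 + 5.93746 + 6.82016 + 5.87557 = 23.079186
B = 5.875568/23.079186 = 0.254583

Final: 0.254583


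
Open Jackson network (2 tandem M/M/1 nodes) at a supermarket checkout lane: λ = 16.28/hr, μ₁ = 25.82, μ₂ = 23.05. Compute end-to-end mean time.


Each node sees arrival rate λ = 16.28/hr (tandem ⇒ throughput preserved).
W₁ = 1/(μ₁−λ) = 1/(25.82−16.28) = 0.10482 hr
W₂ = 1/(μ₂−λ) = 1/(23.05−16.28) = 0.14771 hr
W_total = W₁ + W₂ = 0.10482 + 0.14771 = 0.25253 hr

Final: 0.25253 hr


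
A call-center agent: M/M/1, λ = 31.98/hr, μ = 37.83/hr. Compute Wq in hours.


ρ = 31.98/37.83 = 0.8454
Wq = ρ/(μ−λ) = 0.8454/(37.83 − 31.98) = 0.8454/5.85 = 0.1445 hr

Final: 0.1445 hr


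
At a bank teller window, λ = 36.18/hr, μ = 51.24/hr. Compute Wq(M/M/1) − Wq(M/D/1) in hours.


ρ = 36.18/51.24 = 0.7061
Wq(M/M/1) = ρ/(μ−λ) = 0.7061/15.06 = 0.04689 hr
Wq(M/D/1) = ρ/(2(μ−λ)) = 0.02344 hr
Savings = 0.04689 − 0.02344 = 0.02344 hr

Final: 0.02344 hr


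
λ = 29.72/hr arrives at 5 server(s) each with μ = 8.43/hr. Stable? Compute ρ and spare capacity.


Total capacity cμ = 5·8.43 = 42.15/hr
ρ = λ/(cμ) = 29.72/42.15 = 0.7051
Stable ⇔ ρ < 1: YES
Spare capacity = cμ − λ = 42.15 − 29.72 = 12.43/hr

Final: ρ = 0.7051; stable; margin = 12.43/hr


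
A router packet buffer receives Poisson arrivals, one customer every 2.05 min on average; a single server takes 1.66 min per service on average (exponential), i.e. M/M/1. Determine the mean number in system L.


λ = 60/2.05 = 29.2683 /hr
μ = 60/1.66 = 36.1446 /hr
ρ = λ/μ = 29.2683/36.1446 = 0.8098
L = ρ/(1−ρ) = 0.8098/0.1902 = 4.2564

Final: 4.2564


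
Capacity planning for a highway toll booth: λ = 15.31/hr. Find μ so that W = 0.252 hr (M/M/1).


W = 1/(μ−λ) ⇒ μ − λ = 1/W = 1/0.252 = 3.9683
μ = λ + 1/W = 15.31 + 3.9683 = 19.2783 per hr

Final: 19.2783 /hr


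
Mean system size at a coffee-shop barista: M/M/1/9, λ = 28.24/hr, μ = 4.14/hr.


ρ = 28.24/4.14 = 6.8213
L = ρ[1 − (K+1)ρ^K + Kρ^(K+1)] / [(1−ρ)(1−ρ^(K+1))]
Numerator: 6.8213·(1 − 10·31972688.855745 + 9·218093896.929042) = 11208129840.305071
Denominator: (-5.8213)·(-218093895.929042) = 1269580408.669061
L = 11208129840.305071/1269580408.669061 = 8.8282

Final: 8.8282


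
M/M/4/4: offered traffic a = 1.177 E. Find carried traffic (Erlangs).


B(4,1.177) = 0.024823 (Erlang-B)
Carried load = a(1 − B) = 1.177·(1 − 0.024823) = 1.177·0.975177 = 1.1478 E

Final: 1.1478 Erlangs


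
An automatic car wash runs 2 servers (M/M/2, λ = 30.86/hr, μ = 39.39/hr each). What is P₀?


a = λ/μ = 30.86/39.39 = 0.7834; ρ = a/c = 0.3917
Σ_{k=0}^{1} a^k/k! (terms k=0..1) = 1.00000 + 0.78345 = 1.78345
Tail: a^2/(2!(1−ρ)) = 0.61379/(2·0.6083) = 0.50453
P₀ = 1/(1.78345 + 0.50453) = 1/2.28798 = 0.437067

Final: 0.437067


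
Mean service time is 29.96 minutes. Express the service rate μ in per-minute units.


μ = 1/(service time) in consistent units.
1 minute = 1 min, so μ = 1/29.96 = 0.03338 per minute

Final: 0.03338 /min


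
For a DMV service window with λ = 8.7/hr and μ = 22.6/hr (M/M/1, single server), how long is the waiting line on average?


ρ = 8.7/22.6 = 0.3850
Lq = ρ²/(1−ρ) = 0.1482/0.6150 = 0.2409

Final: 0.2409


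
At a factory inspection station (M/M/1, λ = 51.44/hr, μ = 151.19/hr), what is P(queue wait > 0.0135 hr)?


ρ = 51.44/151.19 = 0.3402
P(Wq > t) = ρ·e^{−(μ−λ)t} = 0.3402·e^{−1.3466}
= 0.3402·0.260117 = 0.088501

Final: 0.088501


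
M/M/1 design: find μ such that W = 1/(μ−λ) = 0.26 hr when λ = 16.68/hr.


W = 1/(μ−λ) ⇒ μ − λ = 1/W = 1/0.26 = 3.8462
μ = λ + 1/W = 16.68 + 3.8462 = 20.5262 per hr

Final: 20.5262 /hr


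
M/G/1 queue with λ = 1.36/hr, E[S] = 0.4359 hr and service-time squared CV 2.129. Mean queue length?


ρ = λ·E[S] = 1.36·0.4359 = 0.5928
Lq = ρ²(1+C_s²)/(2(1−ρ)) = 0.3514·(1+2.129)/(2·0.4072)
= 0.3514·3.1290/0.8144 = 1.35035

Final: 1.35035


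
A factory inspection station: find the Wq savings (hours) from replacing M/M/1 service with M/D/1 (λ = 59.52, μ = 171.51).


ρ = 59.52/171.51 = 0.3470
Wq(M/M/1) = ρ/(μ−λ) = 0.3470/111.99 = 0.003099 hr
Wq(M/D/1) = ρ/(2(μ−λ)) = 0.001549 hr
Savings = 0.003099 − 0.001549 = 0.001549 hr

Final: 0.001549 hr


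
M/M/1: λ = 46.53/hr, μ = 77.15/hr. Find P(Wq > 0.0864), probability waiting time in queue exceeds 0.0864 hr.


ρ = 46.53/77.15 = 0.6031
P(Wq > t) = ρ·e^{−(μ−λ)t} = 0.6031·e^{−2.6456}
= 0.6031·0.070965 = 0.042800

Final: 0.042800


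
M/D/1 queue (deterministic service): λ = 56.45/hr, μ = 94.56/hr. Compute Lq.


ρ = 56.45/94.56 = 0.5970
M/D/1: Lq = ρ²/(2(1−ρ)) = 0.3564/(2·0.4030) = 0.44213

Final: 0.44213


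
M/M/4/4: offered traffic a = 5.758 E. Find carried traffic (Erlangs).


B(4,5.758) = 0.453684 (Erlang-B)
Carried load = a(1 − B) = 5.758·(1 − 0.453684) = 5.758·0.546316 = 3.1457 E

Final: 3.1457 Erlangs


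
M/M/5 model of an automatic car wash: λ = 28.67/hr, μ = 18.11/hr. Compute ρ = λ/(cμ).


ρ = λ/(cμ) = 28.67/(5·18.11) = 28.67/90.55 = 0.3166

Final: 0.3166


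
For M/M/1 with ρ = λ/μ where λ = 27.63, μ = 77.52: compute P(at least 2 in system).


ρ = 27.63/77.52 = 0.3564
P(N ≥ n) = ρ^n = 0.3564^2 = 0.127038

Final: 0.127038


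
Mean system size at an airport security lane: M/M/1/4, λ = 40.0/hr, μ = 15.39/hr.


ρ = 40.0/15.39 = 2.5991
L = ρ[1 − (K+1)ρ^K + Kρ^(K+1)] / [(1−ρ)(1−ρ^(K+1))]
Numerator: 2.5991·(1 − 5·45.633679 + 4·118.606054) = 642.640207
Denominator: (-1.5991)·(-117.606054) = 188.062702
L = 642.640207/188.062702 = 3.4172

Final: 3.4172


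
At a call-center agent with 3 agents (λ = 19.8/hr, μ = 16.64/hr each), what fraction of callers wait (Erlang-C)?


a = λ/μ = 1.1899; ρ = a/3 = 0.3966
P₀ = 0.297335 (from M/M/c formula)
C(c,a) = [a^c/(c!(1−ρ))]·P₀ = [1.68475/(6·0.6034)]·0.297335
= 0.46538·0.297335 = 0.138372

Final: 0.138372


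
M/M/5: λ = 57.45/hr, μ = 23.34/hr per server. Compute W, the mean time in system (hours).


a = 2.4614; ρ = 0.4923; P₀ = 0.083411
Lq = P₀·a^c·ρ/(c!(1−ρ)²) = 0.11994
Wq = Lq/λ = 0.11994/57.45 = 0.002088 hr
W = Wq + 1/μ = 0.002088 + 0.04284 = 0.04493 hr

Final: 0.04493 hr


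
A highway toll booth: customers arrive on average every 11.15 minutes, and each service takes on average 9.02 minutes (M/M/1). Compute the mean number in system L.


λ = 60/11.15 = 5.3812 /hr
μ = 60/9.02 = 6.6519 /hr
ρ = λ/μ = 5.3812/6.6519 = 0.8090
L = ρ/(1−ρ) = 0.8090/0.1910 = 4.2347

Final: 4.2347


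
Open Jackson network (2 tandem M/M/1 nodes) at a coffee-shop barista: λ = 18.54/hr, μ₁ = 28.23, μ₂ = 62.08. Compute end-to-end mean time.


Each node sees arrival rate λ = 18.54/hr (tandem ⇒ throughput preserved).
W₁ = 1/(μ₁−λ) = 1/(28.23−18.54) = 0.10320 hr
W₂ = 1/(μ₂−λ) = 1/(62.08−18.54) = 0.02297 hr
W_total = W₁ + W₂ = 0.10320 + 0.02297 = 0.12617 hr

Final: 0.12617 hr


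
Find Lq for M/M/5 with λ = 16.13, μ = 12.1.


a = λ/μ = 1.3331; ρ = a/5 = 0.2666
P₀ = 0.263449
Lq = P₀·a^c·ρ / (c!·(1−ρ)²) = 0.263449·4.20964·0.2666/(120·0.53786)
= 0.004581

Final: 0.004581


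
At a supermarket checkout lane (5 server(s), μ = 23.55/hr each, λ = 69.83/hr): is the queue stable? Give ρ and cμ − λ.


Total capacity cμ = 5·23.55 = 117.75/hr
ρ = λ/(cμ) = 69.83/117.75 = 0.5930
Stable ⇔ ρ < 1: YES
Spare capacity = cμ − λ = 117.75 − 69.83 = 47.92/hr

Final: ρ = 0.5930; stable; margin = 47.92/hr


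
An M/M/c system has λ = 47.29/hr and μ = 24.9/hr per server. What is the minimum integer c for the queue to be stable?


Stability requires cμ > λ ⇔ c > λ/μ.
λ/μ = 47.29/24.9 = 1.8992
Minimum integer c = ⌊1.8992⌋ + 1 = 2
Check: 2·24.9 = 49.80 > 47.29, while 1·24.9 = 24.90 ≤ 47.29

Final: 2 servers


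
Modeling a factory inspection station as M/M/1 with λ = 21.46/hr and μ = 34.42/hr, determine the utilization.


ρ = λ/μ = 21.46/34.42 = 0.6235

Final: 0.6235


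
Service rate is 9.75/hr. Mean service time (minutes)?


Mean service time = 1/μ = 1/9.75 hour = 0.10256 hour
In minutes: 0.10256 × 60 = 6.1538 min

Final: 6.1538 min


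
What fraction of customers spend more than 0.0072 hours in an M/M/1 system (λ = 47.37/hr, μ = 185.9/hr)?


W ~ Exponential(μ−λ) for M/M/1.
μ − λ = 185.9 − 47.37 = 138.5300
P(W > t) = e^{−(μ−λ)t} = e^{−0.9974} = 0.368831

Final: 0.368831


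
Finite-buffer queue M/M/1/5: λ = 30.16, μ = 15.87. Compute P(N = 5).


ρ = λ/μ = 30.16/15.87 = 1.9004
P_K = (1−ρ)ρ^K/(1−ρ^(K+1)) = (-0.9004·24.789745)/(1 − 47.111449)
= -22.321704/-46.111449 = 0.484082

Final: 0.484082


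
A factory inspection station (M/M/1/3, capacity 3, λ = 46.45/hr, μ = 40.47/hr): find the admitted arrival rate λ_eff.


ρ = 1.1478; P_K = (1−ρ)ρ^3/(1−ρ^4) = 0.303793
λ_eff = λ(1 − P_K) = 46.45·(1 − 0.303793) = 46.45·0.696207 = 32.3388 /hr

Final: 32.3388 /hr


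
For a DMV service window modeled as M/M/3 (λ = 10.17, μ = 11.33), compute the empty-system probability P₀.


a = λ/μ = 10.17/11.33 = 0.8976; ρ = a/c = 0.2992
Σ_{k=0}^{2} a^k/k! (terms k=0..2) = 1.00000 + 0.89762 + 0.40286 = 2.30048
Tail: a^3/(3!(1−ρ)) = 0.72322/(6·0.7008) = 0.17200
P₀ = 1/(2.30048 + 0.17200) = 1/2.47248 = 0.404453

Final: 0.404453


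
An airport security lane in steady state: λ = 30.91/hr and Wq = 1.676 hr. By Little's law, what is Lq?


Lq = λWq = 30.91·1.676 = 51.8052

Final: 51.8052


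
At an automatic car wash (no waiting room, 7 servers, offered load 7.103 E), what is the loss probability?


B(c,a) = (a^c/c!) / Σ_{k=0}^{c} a^k/k!
a^7/7! = 180.993162
Σ terms (k=0..7): 1.00000 + 7.10300 + 25.22630 + 59.72748 + 106.06107 + 150.67036 + 178.36860 + 180.99316 = 709.149975
B = 180.993162/709.149975 = 0.255226

Final: 0.255226


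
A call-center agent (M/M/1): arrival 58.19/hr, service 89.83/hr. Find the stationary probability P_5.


ρ = 58.19/89.83 = 0.6478
P_n = (1−ρ)·ρ^n = (1 − 0.6478)·0.6478^5 = 0.3522·0.114060 = 0.040174

Final: 0.040174


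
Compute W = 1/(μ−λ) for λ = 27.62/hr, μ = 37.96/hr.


W = 1/(μ−λ) = 1/(37.96 − 27.62) = 1/10.34 = 0.09671 hr

Final: 0.09671 hr


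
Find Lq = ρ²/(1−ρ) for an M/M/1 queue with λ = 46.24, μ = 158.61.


ρ = 46.24/158.61 = 0.2915
Lq = ρ²/(1−ρ) = 0.08499/0.7085 = 0.1200

Final: 0.1200


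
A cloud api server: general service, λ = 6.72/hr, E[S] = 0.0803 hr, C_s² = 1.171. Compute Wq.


ρ = λ·E[S] = 6.72·0.0803 = 0.5396
E[S²] = E[S]²(1+C_s²) = 0.0803²·(1+1.171) = 0.013999
Wq = λ·E[S²]/(2(1−ρ)) = 6.72·0.013999/(2·0.4604) = 0.10217 hr

Final: 0.10217 hr


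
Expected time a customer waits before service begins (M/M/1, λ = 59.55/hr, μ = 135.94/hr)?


ρ = 59.55/135.94 = 0.4381
Wq = ρ/(μ−λ) = 0.4381/(135.94 − 59.55) = 0.4381/76.39 = 0.005735 hr

Final: 0.005735 hr


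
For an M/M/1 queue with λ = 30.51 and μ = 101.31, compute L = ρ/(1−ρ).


ρ = λ/μ = 30.51/101.31 = 0.3012
L = ρ/(1−ρ) = 0.3012/(1 − 0.3012) = 0.3012/0.6988 = 0.4309

Final: 0.4309


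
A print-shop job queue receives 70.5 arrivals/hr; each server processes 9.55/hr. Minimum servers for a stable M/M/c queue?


Stability requires cμ > λ ⇔ c > λ/μ.
λ/μ = 70.5/9.55 = 7.3822
Minimum integer c = ⌊7.3822⌋ + 1 = 8
Check: 8·9.55 = 76.40 > 70.5, while 7·9.55 = 66.85 ≤ 70.5

Final: 8 servers


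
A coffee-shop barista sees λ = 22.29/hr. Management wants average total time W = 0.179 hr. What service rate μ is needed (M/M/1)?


W = 1/(μ−λ) ⇒ μ − λ = 1/W = 1/0.179 = 5.5866
μ = λ + 1/W = 22.29 + 5.5866 = 27.8766 per hr

Final: 27.8766 /hr


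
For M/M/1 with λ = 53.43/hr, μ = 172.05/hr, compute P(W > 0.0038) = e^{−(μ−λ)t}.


W ~ Exponential(μ−λ) for M/M/1.
μ − λ = 172.05 − 53.43 = 118.6200
P(W > t) = e^{−(μ−λ)t} = e^{−0.4508} = 0.637146

Final: 0.637146


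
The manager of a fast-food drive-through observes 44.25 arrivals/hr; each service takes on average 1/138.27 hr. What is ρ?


ρ = λ/μ = 44.25/138.27 = 0.3200

Final: 0.3200


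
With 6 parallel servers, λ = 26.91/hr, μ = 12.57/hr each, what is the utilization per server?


ρ = λ/(cμ) = 26.91/(6·12.57) = 26.91/75.42 = 0.3568

Final: 0.3568


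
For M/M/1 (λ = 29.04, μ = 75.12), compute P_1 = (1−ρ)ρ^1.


ρ = 29.04/75.12 = 0.3866
P_n = (1−ρ)·ρ^n = (1 − 0.3866)·0.3866^1 = 0.6134·0.386581 = 0.237136

Final: 0.237136


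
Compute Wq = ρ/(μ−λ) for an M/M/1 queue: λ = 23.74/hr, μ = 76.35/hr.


ρ = 23.74/76.35 = 0.3109
Wq = ρ/(μ−λ) = 0.3109/(76.35 − 23.74) = 0.3109/52.61 = 0.005910 hr

Final: 0.005910 hr


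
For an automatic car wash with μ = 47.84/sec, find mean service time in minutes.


Mean service time = 1/μ = 1/47.84 second = 0.02090 second
In minutes: 0.02090 × 0.0166667 = 0.0003484 min

Final: 0.0003484 min


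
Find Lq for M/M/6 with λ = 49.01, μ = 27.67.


a = λ/μ = 1.7712; ρ = a/6 = 0.2952
P₀ = 0.170004
Lq = P₀·a^c·ρ / (c!·(1−ρ)²) = 0.170004·30.87829·0.2952/(720·0.49674)
= 0.004333

Final: 0.004333


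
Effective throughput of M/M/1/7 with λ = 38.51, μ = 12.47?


ρ = 3.0882; P_K = (1−ρ)ρ^7/(1−ρ^8) = 0.676270
λ_eff = λ(1 − P_K) = 38.51·(1 − 0.676270) = 38.51·0.323730 = 12.4669 /hr

Final: 12.4669 /hr


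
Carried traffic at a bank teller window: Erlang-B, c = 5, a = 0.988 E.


B(5,0.988) = 0.002923 (Erlang-B)
Carried load = a(1 − B) = 0.988·(1 − 0.002923) = 0.988·0.997077 = 0.9851 E

Final: 0.9851 Erlangs


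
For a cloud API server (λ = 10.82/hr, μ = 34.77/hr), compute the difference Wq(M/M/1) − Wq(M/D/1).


ρ = 10.82/34.77 = 0.3112
Wq(M/M/1) = ρ/(μ−λ) = 0.3112/23.95 = 0.01299 hr
Wq(M/D/1) = ρ/(2(μ−λ)) = 0.006497 hr
Savings = 0.01299 − 0.006497 = 0.006497 hr

Final: 0.006497 hr


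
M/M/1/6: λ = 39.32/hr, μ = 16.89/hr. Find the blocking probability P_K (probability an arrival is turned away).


ρ = λ/μ = 39.32/16.89 = 2.3280
P_K = (1−ρ)ρ^K/(1−ρ^(K+1)) = (-1.3280·159.185372)/(1 − 370.584301)
= -211.398928/-369.584301 = 0.571991

Final: 0.571991


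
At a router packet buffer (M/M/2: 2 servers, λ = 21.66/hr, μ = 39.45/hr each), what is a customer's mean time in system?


a = 0.5490; ρ = 0.2745; P₀ = 0.569212
Lq = P₀·a^c·ρ/(c!(1−ρ)²) = 0.04475
Wq = Lq/λ = 0.04475/21.66 = 0.002066 hr
W = Wq + 1/μ = 0.002066 + 0.02535 = 0.02741 hr

Final: 0.02741 hr


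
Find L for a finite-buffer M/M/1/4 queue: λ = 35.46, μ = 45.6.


ρ = 35.46/45.6 = 0.7776
L = ρ[1 − (K+1)ρ^K + Kρ^(K+1)] / [(1−ρ)(1−ρ^(K+1))]
Numerator: 0.7776·(1 − 5·0.365675 + 4·0.284361) = 0.240340
Denominator: (0.2224)·(0.715639) = 0.159136
L = 0.240340/0.159136 = 1.5103

Final: 1.5103


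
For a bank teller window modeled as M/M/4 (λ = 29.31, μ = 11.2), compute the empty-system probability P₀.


a = λ/μ = 29.31/11.2 = 2.6170; ρ = a/c = 0.6542
Σ_{k=0}^{3} a^k/k! (terms k=0..3) = 1.00000 + 2.61696 + 3.42425 + 2.98705 = 10.02826
Tail: a^4/(4!(1−ρ)) = 46.90198/(24·0.3458) = 5.65206
P₀ = 1/(10.02826 + 5.65206) = 1/15.68032 = 0.063774

Final: 0.063774


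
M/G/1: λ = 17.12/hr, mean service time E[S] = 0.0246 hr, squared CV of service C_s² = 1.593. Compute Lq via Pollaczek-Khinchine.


ρ = λ·E[S] = 17.12·0.0246 = 0.4212
Lq = ρ²(1+C_s²)/(2(1−ρ)) = 0.1774·(1+1.593)/(2·0.5788)
= 0.1774·2.5930/1.1577 = 0.39727

Final: 0.39727


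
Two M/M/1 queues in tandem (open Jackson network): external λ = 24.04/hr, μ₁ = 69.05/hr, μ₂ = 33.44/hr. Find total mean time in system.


Each node sees arrival rate λ = 24.04/hr (tandem ⇒ throughput preserved).
W₁ = 1/(μ₁−λ) = 1/(69.05−24.04) = 0.02222 hr
W₂ = 1/(μ₂−λ) = 1/(33.44−24.04) = 0.10638 hr
W_total = W₁ + W₂ = 0.02222 + 0.10638 = 0.12860 hr

Final: 0.12860 hr


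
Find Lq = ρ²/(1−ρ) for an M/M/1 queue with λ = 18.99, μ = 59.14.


ρ = 18.99/59.14 = 0.3211
Lq = ρ²/(1−ρ) = 0.1031/0.6789 = 0.1519

Final: 0.1519


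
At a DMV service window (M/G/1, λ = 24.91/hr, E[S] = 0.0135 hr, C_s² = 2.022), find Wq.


ρ = λ·E[S] = 24.91·0.0135 = 0.3363
E[S²] = E[S]²(1+C_s²) = 0.0135²·(1+2.022) = 0.0005508
Wq = λ·E[S²]/(2(1−ρ)) = 24.91·0.0005508/(2·0.6637) = 0.01034 hr

Final: 0.01034 hr


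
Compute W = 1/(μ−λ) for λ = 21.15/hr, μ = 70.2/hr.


W = 1/(μ−λ) = 1/(70.2 − 21.15) = 1/49.05 = 0.02039 hr

Final: 0.02039 hr


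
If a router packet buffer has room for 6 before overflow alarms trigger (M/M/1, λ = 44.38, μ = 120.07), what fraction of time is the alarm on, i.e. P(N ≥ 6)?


ρ = 44.38/120.07 = 0.3696
P(N ≥ n) = ρ^n = 0.3696^6 = 0.002550

Final: 0.002550


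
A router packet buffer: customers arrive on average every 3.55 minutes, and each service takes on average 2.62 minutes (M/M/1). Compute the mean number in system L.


λ = 60/3.55 = 16.9014 /hr
μ = 60/2.62 = 22.9008 /hr
ρ = λ/μ = 16.9014/22.9008 = 0.7380
L = ρ/(1−ρ) = 0.7380/0.2620 = 2.8172

Final: 2.8172


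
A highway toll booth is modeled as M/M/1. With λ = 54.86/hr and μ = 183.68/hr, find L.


ρ = λ/μ = 54.86/183.68 = 0.2987
L = ρ/(1−ρ) = 0.2987/(1 − 0.2987) = 0.2987/0.7013 = 0.4259

Final: 0.4259


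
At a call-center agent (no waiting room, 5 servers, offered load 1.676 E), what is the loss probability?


B(c,a) = (a^c/c!) / Σ_{k=0}^{c} a^k/k!
a^5/5! = 0.110202
Σ terms (k=0..5): 1.00000 + 1.67600 + 1.40449 + 0.78464 + 0.32876 + 0.11020 = 5.304095
B = 0.110202/5.304095 = 0.020777

Final: 0.020777


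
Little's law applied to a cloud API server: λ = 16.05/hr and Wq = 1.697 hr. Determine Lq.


Lq = λWq = 16.05·1.697 = 27.2369

Final: 27.2369


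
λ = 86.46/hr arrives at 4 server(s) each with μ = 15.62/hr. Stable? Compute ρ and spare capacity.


Total capacity cμ = 4·15.62 = 62.48/hr
ρ = λ/(cμ) = 86.46/62.48 = 1.3838
Stable ⇔ ρ < 1: NO
Spare capacity = cμ − λ = 62.48 − 86.46 = -23.98/hr

Final: ρ = 1.3838; unstable; margin = -23.98/hr


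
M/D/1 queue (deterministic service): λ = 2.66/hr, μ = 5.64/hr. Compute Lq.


ρ = 2.66/5.64 = 0.4716
M/D/1: Lq = ρ²/(2(1−ρ)) = 0.2224/(2·0.5284) = 0.21049

Final: 0.21049


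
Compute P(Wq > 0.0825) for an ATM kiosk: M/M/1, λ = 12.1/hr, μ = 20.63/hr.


ρ = 12.1/20.63 = 0.5865
P(Wq > t) = ρ·e^{−(μ−λ)t} = 0.5865·e^{−0.7037}
= 0.5865·0.494739 = 0.290177

Final: 0.290177


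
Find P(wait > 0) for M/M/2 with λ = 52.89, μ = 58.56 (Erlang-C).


a = λ/μ = 0.9032; ρ = a/2 = 0.4516
P₀ = 0.377801 (from M/M/c formula)
C(c,a) = [a^c/(c!(1−ρ))]·P₀ = [0.81573/(2·0.5484)]·0.377801
= 0.74372·0.377801 = 0.280978

Final: 0.280978


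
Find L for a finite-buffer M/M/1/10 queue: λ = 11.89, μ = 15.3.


ρ = 11.89/15.3 = 0.7771
L = ρ[1 − (K+1)ρ^K + Kρ^(K+1)] / [(1−ρ)(1−ρ^(K+1))]
Numerator: 0.7771·(1 − 11·0.080335 + 10·0.062430) = 0.575552
Denominator: (0.2229)·(0.937570) = 0.208962
L = 0.575552/0.208962 = 2.7543

Final: 2.7543


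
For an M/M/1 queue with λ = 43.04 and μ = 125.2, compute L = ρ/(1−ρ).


ρ = λ/μ = 43.04/125.2 = 0.3438
L = ρ/(1−ρ) = 0.3438/(1 − 0.3438) = 0.3438/0.6562 = 0.5239

Final: 0.5239


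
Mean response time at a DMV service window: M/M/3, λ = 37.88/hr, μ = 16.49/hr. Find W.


a = 2.2971; ρ = 0.7657; P₀ = 0.068686
Lq = P₀·a^c·ρ/(c!(1−ρ)²) = 1.93585
Wq = Lq/λ = 1.93585/37.88 = 0.05110 hr
W = Wq + 1/μ = 0.05110 + 0.06064 = 0.11175 hr

Final: 0.11175 hr


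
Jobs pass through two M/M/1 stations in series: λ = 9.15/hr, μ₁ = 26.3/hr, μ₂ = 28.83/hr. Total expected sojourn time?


Each node sees arrival rate λ = 9.15/hr (tandem ⇒ throughput preserved).
W₁ = 1/(μ₁−λ) = 1/(26.3−9.15) = 0.05831 hr
W₂ = 1/(μ₂−λ) = 1/(28.83−9.15) = 0.05081 hr
W_total = W₁ + W₂ = 0.05831 + 0.05081 = 0.10912 hr

Final: 0.10912 hr


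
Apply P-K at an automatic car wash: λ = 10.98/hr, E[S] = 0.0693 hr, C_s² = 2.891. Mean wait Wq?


ρ = λ·E[S] = 10.98·0.0693 = 0.7609
E[S²] = E[S]²(1+C_s²) = 0.0693²·(1+2.891) = 0.018686
Wq = λ·E[S²]/(2(1−ρ)) = 10.98·0.018686/(2·0.2391) = 0.42909 hr

Final: 0.42909 hr


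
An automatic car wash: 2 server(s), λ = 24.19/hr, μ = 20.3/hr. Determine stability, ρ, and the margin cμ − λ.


Total capacity cμ = 2·20.3 = 40.60/hr
ρ = λ/(cμ) = 24.19/40.60 = 0.5958
Stable ⇔ ρ < 1: YES
Spare capacity = cμ − λ = 40.60 − 24.19 = 16.41/hr

Final: ρ = 0.5958; stable; margin = 16.41/hr
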